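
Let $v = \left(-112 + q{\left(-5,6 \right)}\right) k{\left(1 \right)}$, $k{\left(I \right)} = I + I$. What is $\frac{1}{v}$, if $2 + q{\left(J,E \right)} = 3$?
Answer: $- \frac{1}{222} \approx -0.0045045$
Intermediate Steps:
$k{\left(I \right)} = 2 I$
$q{\left(J,E \right)} = 1$ ($q{\left(J,E \right)} = -2 + 3 = 1$)
$v = -222$ ($v = \left(-112 + 1\right) 2 \cdot 1 = \left(-111\right) 2 = -222$)
$\frac{1}{v} = \frac{1}{-222} = - \frac{1}{222}$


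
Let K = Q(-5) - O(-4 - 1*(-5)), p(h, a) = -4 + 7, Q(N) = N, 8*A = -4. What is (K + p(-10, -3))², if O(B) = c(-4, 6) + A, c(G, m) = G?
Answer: 25/4 ≈ 6.2500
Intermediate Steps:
A = -½ (A = (⅛)*(-4) = -½ ≈ -0.50000)
O(B) = -9/2 (O(B) = -4 - ½ = -9/2)
p(h, a) = 3
K = -½ (K = -5 - 1*(-9/2) = -5 + 9/2 = -½ ≈ -0.50000)
(K + p(-10, -3))² = (-½ + 3)² = (5/2)² = 25/4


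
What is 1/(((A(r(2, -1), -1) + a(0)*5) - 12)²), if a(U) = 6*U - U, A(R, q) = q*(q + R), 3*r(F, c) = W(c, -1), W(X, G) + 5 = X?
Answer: 1/81 ≈ 0.012346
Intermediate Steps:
W(X, G) = -5 + X
r(F, c) = -5/3 + c/3 (r(F, c) = (-5 + c)/3 = -5/3 + c/3)
A(R, q) = q*(R + q)
a(U) = 5*U
1/(((A(r(2, -1), -1) + a(0)*5) - 12)²) = 1/(((-((-5/3 + (⅓)*(-1)) - 1) + (5*0)*5) - 12)²) = 1/(((-((-5/3 - ⅓) - 1) + 0*5) - 12)²) = 1/(((-(-2 - 1) + 0) - 12)²) = 1/(((-1*(-3) + 0) - 12)²) = 1/(((3 + 0) - 12)²) = 1/((3 - 12)²) = 1/((-9)²) = 1/81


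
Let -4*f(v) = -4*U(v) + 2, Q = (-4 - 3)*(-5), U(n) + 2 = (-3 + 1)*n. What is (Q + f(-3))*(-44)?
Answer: -1694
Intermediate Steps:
U(n) = -2 - 2*n (U(n) = -2 + (-3 + 1)*n = -2 - 2*n)
Q = 35 (Q = -7*(-5) = 35)
f(v) = -5/2 - 2*v (f(v) = -(-4*(-2 - 2*v) + 2)/4 = -((8 + 8*v) + 2)/4 = -(10 + 8*v)/4 = -5/2 - 2*v)
(Q + f(-3))*(-44) = (35 + (-5/2 - 2*(-3)))*(-44) = (35 + (-5/2 + 6))*(-44) = (35 + 7/2)*(-44) = (77/2)*(-44) = -1694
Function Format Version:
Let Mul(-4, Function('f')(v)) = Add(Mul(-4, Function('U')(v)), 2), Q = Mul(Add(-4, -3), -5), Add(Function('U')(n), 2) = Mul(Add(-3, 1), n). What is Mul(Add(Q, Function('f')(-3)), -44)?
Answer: -1694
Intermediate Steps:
Function('U')(n) = Add(-2, Mul(-2, n)) (Function('U')(n) = Add(-2, Mul(Add(-3, 1), n)) = Add(-2, Mul(-2, n)))
Q = 35 (Q = Mul(-7, -5) = 35)
Function('f')(v) = Add(Rational(-5, 2), Mul(-2, v)) (Function('f')(v) = Mul(Rational(-1, 4), Add(Mul(-4, Add(-2, Mul(-2, v))), 2)) = Mul(Rational(-1, 4), Add(Add(8, Mul(8, v)), 2)) = Mul(Rational(-1, 4), Add(10, Mul(8, v))) = Add(Rational(-5, 2), Mul(-2, v)))
Mul(Add(Q, Function('f')(-3)), -44) = Mul(Add(35, Add(Rational(-5, 2), Mul(-2, -3))), -44) = Mul(Add(35, Add(Rational(-5, 2), 6)), -44) = Mul(Add(35, Rational(7, 2)), -44) = Mul(Rational(77, 2), -44) = -1694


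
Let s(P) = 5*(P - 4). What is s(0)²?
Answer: 400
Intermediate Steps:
s(P) = -20 + 5*P (s(P) = 5*(-4 + P) = -20 + 5*P)
s(0)² = (-20 + 5*0)² = (-20 + 0)² = (-20)² = 400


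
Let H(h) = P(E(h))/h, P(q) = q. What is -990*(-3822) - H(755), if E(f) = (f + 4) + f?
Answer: 2856752386/755 ≈ 3.7838e+6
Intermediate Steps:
E(f) = 4 + 2*f (E(f) = (4 + f) + f = 4 + 2*f)
H(h) = (4 + 2*h)/h
-990*(-3822) - H(755) = -990*(-3822) - (2 + 4/755) = 3783780 - (2 + 4*(1/755)) = 3783780 - (2 + 4/755) = 3783780 - 1*1514/755 = 3783780 - 1514/755 = 2856752386/755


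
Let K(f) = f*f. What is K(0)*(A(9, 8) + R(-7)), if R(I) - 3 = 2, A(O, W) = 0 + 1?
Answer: 0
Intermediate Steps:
A(O, W) = 1
R(I) = 5 (R(I) = 3 + 2 = 5)
K(f) = f²
K(0)*(A(9, 8) + R(-7)) = 0²*(1 + 5) = 0*6 = 0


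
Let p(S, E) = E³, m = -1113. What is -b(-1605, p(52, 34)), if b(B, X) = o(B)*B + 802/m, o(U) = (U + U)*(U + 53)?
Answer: 8899527521602/1113 ≈ 7.9960e+9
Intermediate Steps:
o(U) = 2*U*(53 + U) (o(U) = (2*U)*(53 + U) = 2*U*(53 + U))
b(B, X) = -802/1113 + 2*B²*(53 + B) (b(B, X) = (2*B*(53 + B))*B + 802/(-1113) = 2*B²*(53 + B) + 802*(-1/1113) = 2*B²*(53 + B) - 802/1113 = -802/1113 + 2*B²*(53 + B))
-b(-1605, p(52, 34)) = -(-802/1113 + 2*(-1605)²*(53 - 1605)) = -(-802/1113 + 2*2576025*(-1552)) = -(-802/1113 - 7995981600) = -1*(-8899527521602/1113) = 8899527521602/1113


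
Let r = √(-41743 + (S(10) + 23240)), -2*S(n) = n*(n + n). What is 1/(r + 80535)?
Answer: 2065/166305252 - I*√2067/2161968276 ≈ 1.2417e-5 - 2.1029e-8*I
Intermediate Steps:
S(n) = -n² (S(n) = -n*(n + n)/2 = -n*2*n/2 = -n²)
r = 3*I*√2067 (r = √(-41743 + (-1*10² + 23240)) = √(-41743 + (-1*100 + 23240)) = √(-41743 + (-100 + 23240)) = √(-41743 + 23140) = √(-18603) = 3*I*√2067 ≈ 136.39*I)
1/(r + 80535) = 1/(3*I*√2067 + 80535) = 1/(80535 + 3*I*√2067)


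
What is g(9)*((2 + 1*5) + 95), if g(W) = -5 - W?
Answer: -1428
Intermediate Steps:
g(9)*((2 + 1*5) + 95) = (-5 - 1*9)*((2 + 1*5) + 95) = (-5 - 9)*((2 + 5) + 95) = -14*(7 + 95) = -14*102 = -1428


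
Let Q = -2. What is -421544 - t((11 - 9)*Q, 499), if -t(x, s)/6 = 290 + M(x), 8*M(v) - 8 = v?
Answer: -419801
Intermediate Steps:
M(v) = 1 + v/8
t(x, s) = -1746 - 3*x/4 (t(x, s) = -6*(290 + (1 + x/8)) = -6*(291 + x/8) = -1746 - 3*x/4)
-421544 - t((11 - 9)*Q, 499) = -421544 - (-1746 - 3*(11 - 9)*(-2)/4) = -421544 - (-1746 - 3*(-2)/2) = -421544 - (-1746 - 3/4*(-4)) = -421544 - (-1746 + 3) = -421544 - 1*(-1743) = -421544 + 1743 = -419801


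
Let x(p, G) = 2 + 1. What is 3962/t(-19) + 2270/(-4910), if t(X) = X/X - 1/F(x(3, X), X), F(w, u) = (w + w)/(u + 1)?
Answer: 972217/982 ≈ 990.04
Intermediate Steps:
x(p, G) = 3
F(w, u) = 2*w/(1 + u) (F(w, u) = (2*w)/(1 + u) = 2*w/(1 + u))
t(X) = 5/6 - X/6 (t(X) = X/X - 1/(2*3/(1 + X)) = 1 - 1/(6/(1 + X)) = 1 - (1/6 + X/6) = 1 + (-1/6 - X/6) = 5/6 - X/6)
3962/t(-19) + 2270/(-4910) = 3962/(5/6 - 1/6*(-19)) + 2270/(-4910) = 3962/(5/6 + 19/6) + 2270*(-1/4910) = 3962/4 - 227/491 = 3962*(1/4) - 227/491 = 1981/2 - 227/491 = 972217/982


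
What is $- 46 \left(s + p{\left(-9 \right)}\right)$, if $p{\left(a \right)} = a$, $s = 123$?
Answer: $-5244$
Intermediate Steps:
$- 46 \left(s + p{\left(-9 \right)}\right) = - 46 \left(123 - 9\right) = \left(-46\right) 114 = -5244$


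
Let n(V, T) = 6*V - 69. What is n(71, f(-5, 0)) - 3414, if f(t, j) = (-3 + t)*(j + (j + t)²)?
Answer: -3057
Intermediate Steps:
n(V, T) = -69 + 6*V
n(71, f(-5, 0)) - 3414 = (-69 + 6*71) - 3414 = (-69 + 426) - 3414 = 357 - 3414 = -3057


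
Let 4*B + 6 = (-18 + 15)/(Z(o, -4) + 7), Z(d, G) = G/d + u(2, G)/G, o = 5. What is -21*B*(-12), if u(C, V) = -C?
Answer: -27216/67 ≈ -406.21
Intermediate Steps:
Z(d, G) = -2/G + G/d (Z(d, G) = G/d + (-1*2)/G = G/d - 2/G = -2/G + G/d)
B = -108/67 (B = -3/2 + ((-18 + 15)/((-2/(-4) - 4/5) + 7))/4 = -3/2 + (-3/((-2*(-1/4) - 4*1/5) + 7))/4 = -3/2 + (-3/((1/2 - 4/5) + 7))/4 = -3/2 + (-3/(-3/10 + 7))/4 = -3/2 + (-3/67/10)/4 = -3/2 + (-3*10/67)/4 = -3/2 + (1/4)*(-30/67) = -3/2 - 15/134 = -108/67 ≈ -1.6119)
-21*B*(-12) = -21*(-108/67)*(-12) = (2268/67)*(-12) = -27216/67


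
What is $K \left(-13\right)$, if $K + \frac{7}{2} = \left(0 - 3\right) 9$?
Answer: $\frac{793}{2} \approx 396.5$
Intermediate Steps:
$K = - \frac{61}{2}$ ($K = - \frac{7}{2} + \left(0 - 3\right) 9 = - \frac{7}{2} - 27 = - \frac{61}{2} \approx -30.5$)
$K \left(-13\right) = \left(- \frac{61}{2}\right) \left(-13\right) = \frac{793}{2}$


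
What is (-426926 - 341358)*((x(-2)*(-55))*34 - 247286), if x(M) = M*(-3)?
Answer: 198606023704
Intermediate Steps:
x(M) = -3*M
(-426926 - 341358)*((x(-2)*(-55))*34 - 247286) = (-426926 - 341358)*((-3*(-2)*(-55))*34 - 247286) = -768284*((6*(-55))*34 - 247286) = -768284*(-330*34 - 247286) = -768284*(-11220 - 247286) = -768284*(-258506) = 198606023704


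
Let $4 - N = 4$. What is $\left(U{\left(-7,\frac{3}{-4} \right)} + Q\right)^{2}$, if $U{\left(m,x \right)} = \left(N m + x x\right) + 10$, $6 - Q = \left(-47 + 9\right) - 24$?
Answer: $\frac{1580049}{256} \approx 6172.1$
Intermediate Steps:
$N = 0$ ($N = 4 - 4 = 0$)
$Q = 68$ ($Q = 6 - \left(\left(-47 + 9\right) - 24\right) = 6 - \left(-38 - 24\right) = 6 - -62 = 6 + 62 = 68$)
$U{\left(m,x \right)} = 10 + x^{2}$ ($U{\left(m,x \right)} = \left(0 m + x x\right) + 10 = \left(0 + x^{2}\right) + 10 = x^{2} + 10 = 10 + x^{2}$)
$\left(U{\left(-7,\frac{3}{-4} \right)} + Q\right)^{2} = \left(\left(10 + \left(\frac{3}{-4}\right)^{2}\right) + 68\right)^{2} = \left(\left(10 + \left(3 \left(- \frac{1}{4}\right)\right)^{2}\right) + 68\right)^{2} = \left(\left(10 + \left(- \frac{3}{4}\right)^{2}\right) + 68\right)^{2} = \left(\left(10 + \frac{9}{16}\right) + 68\right)^{2} = \left(\frac{169}{16} + 68\right)^{2} = \left(\frac{1257}{16}\right)^{2} = \frac{1580049}{256}$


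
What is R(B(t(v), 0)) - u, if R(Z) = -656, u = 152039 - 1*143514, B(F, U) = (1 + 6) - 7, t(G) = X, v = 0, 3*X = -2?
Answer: -9181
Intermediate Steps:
X = -2/3 (X = (1/3)*(-2) = -2/3 ≈ -0.66667)
t(G) = -2/3
B(F, U) = 0 (B(F, U) = 7 - 7 = 0)
u = 8525 (u = 152039 - 143514 = 8525)
R(B(t(v), 0)) - u = -656 - 1*8525 = -656 - 8525 = -9181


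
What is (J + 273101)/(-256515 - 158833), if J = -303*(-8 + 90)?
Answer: -248255/415348 ≈ -0.59770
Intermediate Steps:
J = -24846 (J = -303*82 = -24846)
(J + 273101)/(-256515 - 158833) = (-24846 + 273101)/(-256515 - 158833) = 248255/(-415348) = 248255*(-1/415348) = -248255/415348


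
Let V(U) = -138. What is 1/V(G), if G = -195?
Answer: -1/138 ≈ -0.0072464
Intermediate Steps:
1/V(G) = 1/(-138) = -1/138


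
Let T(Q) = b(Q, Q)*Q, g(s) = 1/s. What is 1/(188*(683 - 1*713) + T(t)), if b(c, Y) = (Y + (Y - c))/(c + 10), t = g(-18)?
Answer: -3222/18172079 ≈ -0.00017730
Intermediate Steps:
t = -1/18 (t = 1/(-18) = -1/18 ≈ -0.055556)
b(c, Y) = (-c + 2*Y)/(10 + c)
T(Q) = Q²/(10 + Q) (T(Q) = ((-Q + 2*Q)/(10 + Q))*Q = (Q/(10 + Q))*Q = Q²/(10 + Q))
1/(188*(683 - 1*713) + T(t)) = 1/(188*(683 - 1*713) + (-1/18)²/(10 - 1/18)) = 1/(188*(683 - 713) + 1/(324*(179/18))) = 1/(188*(-30) + (1/324)*(18/179)) = 1/(-5640 + 1/3222) = 1/(-18172079/3222) = -3222/18172079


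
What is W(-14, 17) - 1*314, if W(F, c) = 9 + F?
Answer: -319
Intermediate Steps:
W(-14, 17) - 1*314 = (9 - 14) - 1*314 = -5 - 314 = -319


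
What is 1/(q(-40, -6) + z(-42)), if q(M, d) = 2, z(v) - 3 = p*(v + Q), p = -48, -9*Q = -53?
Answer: 3/5215 ≈ 0.00057526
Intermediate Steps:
Q = 53/9 (Q = -⅑*(-53) = 53/9 ≈ 5.8889)
z(v) = -839/3 - 48*v (z(v) = 3 - 48*(v + 53/9) = 3 - 48*(53/9 + v) = 3 + (-848/3 - 48*v) = -839/3 - 48*v)
1/(q(-40, -6) + z(-42)) = 1/(2 + (-839/3 - 48*(-42))) = 1/(2 + (-839/3 + 2016)) = 1/(2 + 5209/3) = 1/(5215/3) = 3/5215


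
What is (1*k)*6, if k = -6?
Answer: -36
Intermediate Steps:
(1*k)*6 = (1*(-6))*6 = -6*6 = -36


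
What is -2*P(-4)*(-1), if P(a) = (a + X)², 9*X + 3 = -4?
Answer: 3698/81 ≈ 45.654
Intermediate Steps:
X = -7/9 (X = -⅓ + (⅑)*(-4) = -⅓ - 4/9 = -7/9 ≈ -0.77778)
P(a) = (-7/9 + a)² (P(a) = (a - 7/9)² = (-7/9 + a)²)
-2*P(-4)*(-1) = -2*(-7 + 9*(-4))²/81*(-1) = -2*(-7 - 36)²/81*(-1) = -2*(-43)²/81*(-1) = -2*1849/81*(-1) = -3698/81*(-1) = 3698/81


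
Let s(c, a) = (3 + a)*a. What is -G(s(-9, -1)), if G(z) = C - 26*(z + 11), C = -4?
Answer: 238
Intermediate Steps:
s(c, a) = a*(3 + a)
G(z) = -290 - 26*z (G(z) = -4 - 26*(z + 11) = -4 - 26*(11 + z) = -4 + (-286 - 26*z) = -290 - 26*z)
-G(s(-9, -1)) = -(-290 - (-26)*(3 - 1)) = -(-290 - (-26)*2) = -(-290 - 26*(-2)) = -(-290 + 52) = -1*(-238) = 238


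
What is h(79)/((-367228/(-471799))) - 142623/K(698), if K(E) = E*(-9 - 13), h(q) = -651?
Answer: -583010540625/704894146 ≈ -827.09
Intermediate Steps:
K(E) = -22*E (K(E) = E*(-22) = -22*E)
h(79)/((-367228/(-471799))) - 142623/K(698) = -651/((-367228/(-471799))) - 142623/((-22*698)) = -651/((-367228*(-1/471799))) - 142623/(-15356) = -651/367228/471799 - 142623*(-1/15356) = -651*471799/367228 + 142623/15356 = -307141149/367228 + 142623/15356 = -583010540625/704894146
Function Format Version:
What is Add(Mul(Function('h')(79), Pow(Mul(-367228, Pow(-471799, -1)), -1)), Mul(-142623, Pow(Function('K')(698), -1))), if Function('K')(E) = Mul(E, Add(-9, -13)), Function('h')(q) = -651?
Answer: Rational(-583010540625, 704894146) ≈ -827.09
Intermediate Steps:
Function('K')(E) = Mul(-22, E) (Function('K')(E) = Mul(E, -22) = Mul(-22, E))
Add(Mul(Function('h')(79), Pow(Mul(-367228, Pow(-471799, -1)), -1)), Mul(-142623, Pow(Function('K')(698), -1))) = Add(Mul(-651, Pow(Mul(-367228, Pow(-471799, -1)), -1)), Mul(-142623, Pow(Mul(-22, 698), -1))) = Add(Mul(-651, Pow(Mul(-367228, Rational(-1, 471799)), -1)), Mul(-142623, Pow(-15356, -1))) = Add(Mul(-651, Pow(Rational(367228, 471799), -1)), Mul(-142623, Rational(-1, 15356))) = Add(Mul(-651, Rational(471799, 367228)), Rational(142623, 15356)) = Add(Rational(-307141149, 367228), Rational(142623, 15356)) = Rational(-583010540625, 704894146)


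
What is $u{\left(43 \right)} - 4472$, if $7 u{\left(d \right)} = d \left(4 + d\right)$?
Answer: $- \frac{29283}{7} \approx -4183.3$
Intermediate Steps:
$u{\left(d \right)} = \frac{d \left(4 + d\right)}{7}$
$u{\left(43 \right)} - 4472 = \frac{1}{7} \cdot 43 \left(4 + 43\right) - 4472 = \frac{1}{7} \cdot 43 \cdot 47 - 4472 = \frac{2021}{7} - 4472 = - \frac{29283}{7}$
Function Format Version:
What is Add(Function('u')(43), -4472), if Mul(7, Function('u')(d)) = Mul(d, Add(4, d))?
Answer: Rational(-29283, 7) ≈ -4183.3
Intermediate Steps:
Function('u')(d) = Mul(Rational(1, 7), d, Add(4, d)) (Function('u')(d) = Mul(Rational(1, 7), Mul(d, Add(4, d))) = Mul(Rational(1, 7), d, Add(4, d)))
Add(Function('u')(43), -4472) = Add(Mul(Rational(1, 7), 43, Add(4, 43)), -4472) = Add(Mul(Rational(1, 7), 43, 47), -4472) = Add(Rational(2021, 7), -4472) = Rational(-29283, 7)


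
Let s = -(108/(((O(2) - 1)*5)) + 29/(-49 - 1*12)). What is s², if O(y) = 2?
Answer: 41512249/93025 ≈ 446.25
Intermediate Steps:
s = -6443/305 (s = -(108/(((2 - 1)*5)) + 29/(-49 - 1*12)) = -(108/((1*5)) + 29/(-49 - 12)) = -(108/5 + 29/(-61)) = -(108*(⅕) + 29*(-1/61)) = -(108/5 - 29/61) = -1*6443/305 = -6443/305 ≈ -21.125)
s² = (-6443/305)² = 41512249/93025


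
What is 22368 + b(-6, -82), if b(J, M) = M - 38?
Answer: 22248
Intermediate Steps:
b(J, M) = -38 + M
22368 + b(-6, -82) = 22368 + (-38 - 82) = 22368 - 120 = 22248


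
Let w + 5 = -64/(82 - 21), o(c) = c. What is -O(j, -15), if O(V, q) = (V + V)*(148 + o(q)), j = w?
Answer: 98154/61 ≈ 1609.1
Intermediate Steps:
w = -369/61 (w = -5 - 64/(82 - 21) = -5 - 64/61 = -369/61 ≈ -6.0492)
j = -369/61 ≈ -6.0492
O(V, q) = 2*V*(148 + q) (O(V, q) = (V + V)*(148 + q) = (2*V)*(148 + q) = 2*V*(148 + q))
-O(j, -15) = -2*(-369)*(148 - 15)/61 = -2*(-369)*133/61 = -1*(-98154/61) = 98154/61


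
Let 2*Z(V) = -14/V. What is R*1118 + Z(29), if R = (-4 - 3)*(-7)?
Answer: 1588671/29 ≈ 54782.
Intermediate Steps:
Z(V) = -7/V (Z(V) = (-14/V)/2 = -7/V)
R = 49 (R = -7*(-7) = 49)
R*1118 + Z(29) = 49*1118 - 7/29 = 54782 - 7*1/29 = 54782 - 7/29 = 1588671/29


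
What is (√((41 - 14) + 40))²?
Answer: 67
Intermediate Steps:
(√((41 - 14) + 40))² = (√(27 + 40))² = (√67)² = 67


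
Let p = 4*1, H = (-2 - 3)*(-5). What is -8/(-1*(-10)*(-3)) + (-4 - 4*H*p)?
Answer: -6056/15 ≈ -403.73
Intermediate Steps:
H = 25 (H = -5*(-5) = 25)
p = 4
-8/(-1*(-10)*(-3)) + (-4 - 4*H*p) = -8/(-1*(-10)*(-3)) + (-4 - 100*4) = -8/(10*(-3)) + (-4 - 4*100) = -8/(-30) + (-4 - 400) = -1/30*(-8) - 404 = 4/15 - 404 = -6056/15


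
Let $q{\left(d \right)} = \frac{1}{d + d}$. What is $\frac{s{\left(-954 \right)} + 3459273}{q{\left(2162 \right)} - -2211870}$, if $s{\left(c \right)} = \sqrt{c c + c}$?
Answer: $\frac{14957896452}{9564125881} + \frac{12972 \sqrt{101018}}{9564125881} \approx 1.5644$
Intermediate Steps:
$s{\left(c \right)} = \sqrt{c + c^{2}}$ ($s{\left(c \right)} = \sqrt{c^{2} + c} = \sqrt{c + c^{2}}$)
$q{\left(d \right)} = \frac{1}{2 d}$
$\frac{s{\left(-954 \right)} + 3459273}{q{\left(2162 \right)} - -2211870} = \frac{\sqrt{- 954 \left(1 - 954\right)} + 3459273}{\frac{1}{2 \cdot 2162} - -2211870} = \frac{\sqrt{\left(-954\right) \left(-953\right)} + 3459273}{\frac{1}{2} \cdot \frac{1}{2162} + 2211870} = \frac{\sqrt{909162} + 3459273}{\frac{1}{4324} + 2211870} = \frac{3 \sqrt{101018} + 3459273}{\frac{9564125881}{4324}} = \left(3459273 + 3 \sqrt{101018}\right) \frac{4324}{9564125881} = \frac{14957896452}{9564125881} + \frac{12972 \sqrt{101018}}{9564125881}$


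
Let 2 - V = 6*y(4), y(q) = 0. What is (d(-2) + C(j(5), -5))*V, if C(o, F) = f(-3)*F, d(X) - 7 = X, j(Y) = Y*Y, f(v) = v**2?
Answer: -80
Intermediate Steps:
j(Y) = Y**2
d(X) = 7 + X
V = 2 (V = 2 - 6*0 = 2 - 1*0 = 2 + 0 = 2)
C(o, F) = 9*F (C(o, F) = (-3)**2*F = 9*F)
(d(-2) + C(j(5), -5))*V = ((7 - 2) + 9*(-5))*2 = (5 - 45)*2 = -40*2 = -80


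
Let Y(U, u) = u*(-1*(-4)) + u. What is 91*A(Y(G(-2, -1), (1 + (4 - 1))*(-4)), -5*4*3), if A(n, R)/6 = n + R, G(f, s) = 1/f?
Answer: -76440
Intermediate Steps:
Y(U, u) = 5*u (Y(U, u) = u*4 + u = 4*u + u = 5*u)
A(n, R) = 6*R + 6*n (A(n, R) = 6*(n + R) = 6*(R + n) = 6*R + 6*n)
91*A(Y(G(-2, -1), (1 + (4 - 1))*(-4)), -5*4*3) = 91*(6*(-5*4*3) + 6*(5*((1 + (4 - 1))*(-4)))) = 91*(6*(-20*3) + 6*(5*((1 + 3)*(-4)))) = 91*(6*(-60) + 6*(5*(4*(-4)))) = 91*(-360 + 6*(5*(-16))) = 91*(-360 + 6*(-80)) = 91*(-360 - 480) = 91*(-840) = -76440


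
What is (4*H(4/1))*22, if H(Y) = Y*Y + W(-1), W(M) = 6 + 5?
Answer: 2376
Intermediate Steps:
W(M) = 11
H(Y) = 11 + Y² (H(Y) = Y*Y + 11 = Y² + 11 = 11 + Y²)
(4*H(4/1))*22 = (4*(11 + (4/1)²))*22 = (4*(11 + (4*1)²))*22 = (4*(11 + 4²))*22 = (4*(11 + 16))*22 = (4*27)*22 = 108*22 = 2376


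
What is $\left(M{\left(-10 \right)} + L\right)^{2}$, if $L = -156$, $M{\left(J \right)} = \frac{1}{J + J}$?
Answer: $\frac{9740641}{400} \approx 24352.0$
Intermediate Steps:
$M{\left(J \right)} = \frac{1}{2 J}$
$\left(M{\left(-10 \right)} + L\right)^{2} = \left(\frac{1}{2 \left(-10\right)} - 156\right)^{2} = \left(\frac{1}{2} \left(- \frac{1}{10}\right) - 156\right)^{2} = \left(- \frac{1}{20} - 156\right)^{2} = \left(- \frac{3121}{20}\right)^{2} = \frac{9740641}{400}$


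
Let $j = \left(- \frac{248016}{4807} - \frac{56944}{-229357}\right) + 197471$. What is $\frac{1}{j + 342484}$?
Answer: $\frac{1102519099}{595254089624641} \approx 1.8522 \cdot 10^{-6}$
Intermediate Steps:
$j = \frac{217658938522725}{1102519099}$ ($j = \left(\left(-248016\right) \frac{1}{4807} - - \frac{56944}{229357}\right) + 197471 = \left(- \frac{248016}{4807} + \frac{56944}{229357}\right) + 197471 = - \frac{56610475904}{1102519099} + 197471 = \frac{217658938522725}{1102519099} \approx 1.9742 \cdot 10^{5}$)
$\frac{1}{j + 342484} = \frac{1}{\frac{217658938522725}{1102519099} + 342484} = \frac{1}{\frac{595254089624641}{1102519099}} = \frac{1102519099}{595254089624641}$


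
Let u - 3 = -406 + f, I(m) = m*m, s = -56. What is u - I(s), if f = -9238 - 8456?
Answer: -21233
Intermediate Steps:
f = -17694
I(m) = m**2
u = -18097 (u = 3 + (-406 - 17694) = 3 - 18100 = -18097)
u - I(s) = -18097 - 1*(-56)**2 = -18097 - 1*3136 = -18097 - 3136 = -21233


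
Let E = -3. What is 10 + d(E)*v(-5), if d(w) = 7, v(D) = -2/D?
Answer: 64/5 ≈ 12.800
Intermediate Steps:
10 + d(E)*v(-5) = 10 + 7*(-2/(-5)) = 10 + 7*(-2*(-1/5)) = 10 + 7*(2/5) = 10 + 14/5 = 64/5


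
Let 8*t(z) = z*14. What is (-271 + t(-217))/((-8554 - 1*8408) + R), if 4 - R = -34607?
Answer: -2603/70596 ≈ -0.036872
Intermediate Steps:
t(z) = 7*z/4 (t(z) = (z*14)/8 = (14*z)/8 = 7*z/4)
R = 34611 (R = 4 - 1*(-34607) = 4 + 34607 = 34611)
(-271 + t(-217))/((-8554 - 1*8408) + R) = (-271 + (7/4)*(-217))/((-8554 - 1*8408) + 34611) = (-271 - 1519/4)/((-8554 - 8408) + 34611) = -2603/(4*(-16962 + 34611)) = -2603/4/17649 = -2603/4*1/17649 = -2603/70596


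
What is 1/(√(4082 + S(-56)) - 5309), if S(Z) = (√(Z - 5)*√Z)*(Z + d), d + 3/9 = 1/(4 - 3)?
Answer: -1/(5309 - √(4082 + 332*√854/3)) ≈ -0.00019144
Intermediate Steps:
d = ⅔ (d = -⅓ + 1/(4 - 3) = -⅓ + 1/1 = -⅓ + 1 = ⅔ ≈ 0.66667)
S(Z) = √Z*√(-5 + Z)*(⅔ + Z) (S(Z) = (√(Z - 5)*√Z)*(Z + ⅔) = (√(-5 + Z)*√Z)*(⅔ + Z) = (√Z*√(-5 + Z))*(⅔ + Z) = √Z*√(-5 + Z)*(⅔ + Z))
1/(√(4082 + S(-56)) - 5309) = 1/(√(4082 + √(-56)*√(-5 - 56)*(⅔ - 56)) - 5309) = 1/(√(4082 + (2*I*√14)*√(-61)*(-166/3)) - 5309) = 1/(√(4082 + (2*I*√14)*(I*√61)*(-166/3)) - 5309) = 1/(√(4082 + 332*√854/3) - 5309) = 1/(-5309 + √(4082 + 332*√854/3))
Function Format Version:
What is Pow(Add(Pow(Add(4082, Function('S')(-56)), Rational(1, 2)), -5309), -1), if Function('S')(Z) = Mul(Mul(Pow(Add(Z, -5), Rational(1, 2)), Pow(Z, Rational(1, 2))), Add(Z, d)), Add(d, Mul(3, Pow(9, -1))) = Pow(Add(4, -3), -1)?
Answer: Mul(-1, Pow(Add(5309, Mul(-1, Pow(Add(4082, Mul(Rational(332, 3), Pow(854, Rational(1, 2)))), Rational(1, 2)))), -1)) ≈ -0.00019144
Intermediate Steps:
d = Rational(2, 3) (d = Add(Rational(-1, 3), Pow(Add(4, -3), -1)) = Add(Rational(-1, 3), Pow(1, -1)) = Add(Rational(-1, 3), 1) = Rational(2, 3) ≈ 0.66667)
Function('S')(Z) = Mul(Pow(Z, Rational(1, 2)), Pow(Add(-5, Z), Rational(1, 2)), Add(Rational(2, 3), Z)) (Function('S')(Z) = Mul(Mul(Pow(Add(Z, -5), Rational(1, 2)), Pow(Z, Rational(1, 2))), Add(Z, Rational(2, 3))) = Mul(Mul(Pow(Add(-5, Z), Rational(1, 2)), Pow(Z, Rational(1, 2))), Add(Rational(2, 3), Z)) = Mul(Mul(Pow(Z, Rational(1, 2)), Pow(Add(-5, Z), Rational(1, 2))), Add(Rational(2, 3), Z)) = Mul(Pow(Z, Rational(1, 2)), Pow(Add(-5, Z), Rational(1, 2)), Add(Rational(2, 3), Z)))
Pow(Add(Pow(Add(4082, Function('S')(-56)), Rational(1, 2)), -5309), -1) = Pow(Add(Pow(Add(4082, Mul(Pow(-56, Rational(1, 2)), Pow(Add(-5, -56), Rational(1, 2)), Add(Rational(2, 3), -56))), Rational(1, 2)), -5309), -1) = Pow(Add(Pow(Add(4082, Mul(Mul(2, I, Pow(14, Rational(1, 2))), Pow(-61, Rational(1, 2)), Rational(-166, 3))), Rational(1, 2)), -5309), -1) = Pow(Add(Pow(Add(4082, Mul(Mul(2, I, Pow(14, Rational(1, 2))), Mul(I, Pow(61, Rational(1, 2))), Rational(-166, 3))), Rational(1, 2)), -5309), -1) = Pow(Add(Pow(Add(4082, Mul(Rational(332, 3), Pow(854, Rational(1, 2)))), Rational(1, 2)), -5309), -1) = Pow(Add(-5309, Pow(Add(4082, Mul(Rational(332, 3), Pow(854, Rational(1, 2)))), Rational(1, 2))), -1)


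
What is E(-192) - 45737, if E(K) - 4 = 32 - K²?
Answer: -82565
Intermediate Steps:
E(K) = 36 - K² (E(K) = 4 + (32 - K²) = 36 - K²)
E(-192) - 45737 = (36 - 1*(-192)²) - 45737 = (36 - 1*36864) - 45737 = (36 - 36864) - 45737 = -36828 - 45737 = -82565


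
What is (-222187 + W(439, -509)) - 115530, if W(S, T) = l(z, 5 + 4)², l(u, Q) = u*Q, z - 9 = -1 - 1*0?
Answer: -332533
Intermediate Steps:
z = 8 (z = 9 + (-1 - 1*0) = 9 + (-1 + 0) = 9 - 1 = 8)
l(u, Q) = Q*u
W(S, T) = 5184 (W(S, T) = ((5 + 4)*8)² = (9*8)² = 72² = 5184)
(-222187 + W(439, -509)) - 115530 = (-222187 + 5184) - 115530 = -217003 - 115530 = -332533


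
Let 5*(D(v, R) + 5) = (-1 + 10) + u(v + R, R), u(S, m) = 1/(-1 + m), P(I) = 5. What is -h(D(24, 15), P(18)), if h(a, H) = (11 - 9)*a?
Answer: 223/35 ≈ 6.3714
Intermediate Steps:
D(v, R) = -16/5 + 1/(5*(-1 + R)) (D(v, R) = -5 + ((-1 + 10) + 1/(-1 + R))/5 = -5 + (9 + 1/(-1 + R))/5 = -5 + (9/5 + 1/(5*(-1 + R))) = -16/5 + 1/(5*(-1 + R)))
h(a, H) = 2*a
-h(D(24, 15), P(18)) = -2*(17 - 16*15)/(5*(-1 + 15)) = -2*(⅕)*(17 - 240)/14 = -2*(⅕)*(1/14)*(-223) = -2*(-223)/70 = -1*(-223/35) = 223/35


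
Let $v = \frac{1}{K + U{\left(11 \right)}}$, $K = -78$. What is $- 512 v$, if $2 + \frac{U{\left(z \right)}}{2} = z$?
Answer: $\frac{128}{15} \approx 8.5333$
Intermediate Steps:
$U{\left(z \right)} = -4 + 2 z$
$v = - \frac{1}{60}$ ($v = \frac{1}{-78 + \left(-4 + 2 \cdot 11\right)} = \frac{1}{-78 + \left(-4 + 22\right)} = \frac{1}{-78 + 18} = \frac{1}{-60} = - \frac{1}{60} \approx -0.016667$)
$- 512 v = \left(-512\right) \left(- \frac{1}{60}\right) = \frac{128}{15}$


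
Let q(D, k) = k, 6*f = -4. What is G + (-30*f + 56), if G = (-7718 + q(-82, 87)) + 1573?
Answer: -5982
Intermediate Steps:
f = -2/3 (f = (1/6)*(-4) = -2/3 ≈ -0.66667)
G = -6058 (G = (-7718 + 87) + 1573 = -7631 + 1573 = -6058)
G + (-30*f + 56) = -6058 + (-30*(-2/3) + 56) = -6058 + (20 + 56) = -6058 + 76 = -5982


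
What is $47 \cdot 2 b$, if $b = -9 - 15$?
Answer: $-2256$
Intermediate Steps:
$b = -24$ ($b = -9 - 15 = -24$)
$47 \cdot 2 b = 47 \cdot 2 \left(-24\right) = 94 \left(-24\right) = -2256$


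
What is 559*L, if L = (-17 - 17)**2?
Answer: 646204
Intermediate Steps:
L = 1156 (L = (-34)**2 = 1156)
559*L = 559*1156 = 646204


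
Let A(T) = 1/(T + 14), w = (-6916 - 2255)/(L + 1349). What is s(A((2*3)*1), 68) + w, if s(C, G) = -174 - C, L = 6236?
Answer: -5317361/30340 ≈ -175.26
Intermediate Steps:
w = -9171/7585 (w = (-6916 - 2255)/(6236 + 1349) = -9171/7585 ≈ -1.2091)
A(T) = 1/(14 + T)
s(A((2*3)*1), 68) + w = (-174 - 1/(14 + (2*3)*1)) - 9171/7585 = (-174 - 1/(14 + 6*1)) - 9171/7585 = (-174 - 1/(14 + 6)) - 9171/7585 = (-174 - 1/20) - 9171/7585 = -3481/20 - 9171/7585 = -5317361/30340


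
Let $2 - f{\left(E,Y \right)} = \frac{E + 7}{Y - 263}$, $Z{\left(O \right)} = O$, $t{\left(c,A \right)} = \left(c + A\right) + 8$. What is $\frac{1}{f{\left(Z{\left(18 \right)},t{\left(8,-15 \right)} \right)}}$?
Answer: $\frac{262}{549} \approx 0.47723$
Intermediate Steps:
$t{\left(c,A \right)} = 8 + A + c$ ($t{\left(c,A \right)} = \left(A + c\right) + 8 = 8 + A + c$)
$f{\left(E,Y \right)} = 2 - \frac{7 + E}{-263 + Y}$ ($f{\left(E,Y \right)} = 2 - \frac{E + 7}{Y - 263} = 2 - \frac{7 + E}{-263 + Y}$)
$\frac{1}{f{\left(Z{\left(18 \right)},t{\left(8,-15 \right)} \right)}} = \frac{1}{\frac{1}{-263 + \left(8 - 15 + 8\right)} \left(-533 - 18 + 2 \left(8 - 15 + 8\right)\right)} = \frac{1}{\frac{1}{-263 + 1} \left(-533 - 18 + 2 \cdot 1\right)} = \frac{1}{\frac{1}{-262} \left(-533 - 18 + 2\right)} = \frac{1}{\left(- \frac{1}{262}\right) \left(-549\right)} = \frac{1}{\frac{549}{262}} = \frac{262}{549}$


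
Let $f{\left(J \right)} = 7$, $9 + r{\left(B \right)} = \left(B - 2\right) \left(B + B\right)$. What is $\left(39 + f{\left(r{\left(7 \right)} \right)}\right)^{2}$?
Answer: $2116$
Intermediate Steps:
$r{\left(B \right)} = -9 + 2 B \left(-2 + B\right)$ ($r{\left(B \right)} = -9 + \left(B - 2\right) \left(B + B\right) = -9 + \left(-2 + B\right) 2 B = -9 + 2 B \left(-2 + B\right)$)
$\left(39 + f{\left(r{\left(7 \right)} \right)}\right)^{2} = \left(39 + 7\right)^{2} = 46^{2} = 2116$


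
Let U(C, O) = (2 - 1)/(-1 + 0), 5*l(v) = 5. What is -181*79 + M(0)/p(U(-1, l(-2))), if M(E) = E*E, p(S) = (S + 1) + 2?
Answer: -14299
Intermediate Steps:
l(v) = 1 (l(v) = (⅕)*5 = 1)
U(C, O) = -1 (U(C, O) = 1/(-1) = 1*(-1) = -1)
p(S) = 3 + S (p(S) = (1 + S) + 2 = 3 + S)
M(E) = E²
-181*79 + M(0)/p(U(-1, l(-2))) = -181*79 + 0²/(3 - 1) = -14299 + 0/2 = -14299 + 0*(½) = -14299 + 0 = -14299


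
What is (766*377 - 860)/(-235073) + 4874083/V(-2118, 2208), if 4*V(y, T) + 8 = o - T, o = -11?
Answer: -4583702454530/523507571 ≈ -8755.8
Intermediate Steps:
V(y, T) = -19/4 - T/4 (V(y, T) = -2 + (-11 - T)/4 = -2 + (-11/4 - T/4) = -19/4 - T/4)
(766*377 - 860)/(-235073) + 4874083/V(-2118, 2208) = (766*377 - 860)/(-235073) + 4874083/(-19/4 - 1/4*2208) = (288782 - 860)*(-1/235073) + 4874083/(-19/4 - 552) = 287922*(-1/235073) + 4874083/(-2227/4) = -287922/235073 + 4874083*(-4/2227) = -287922/235073 - 19496332/2227 = -4583702454530/523507571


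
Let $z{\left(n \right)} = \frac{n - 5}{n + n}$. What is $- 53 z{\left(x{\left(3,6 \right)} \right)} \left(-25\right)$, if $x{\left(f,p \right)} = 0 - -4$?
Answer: $- \frac{1325}{8} \approx -165.63$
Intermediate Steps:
$x{\left(f,p \right)} = 4$ ($x{\left(f,p \right)} = 0 + 4 = 4$)
$z{\left(n \right)} = \frac{-5 + n}{2 n}$
$- 53 z{\left(x{\left(3,6 \right)} \right)} \left(-25\right) = - 53 \frac{-5 + 4}{2 \cdot 4} \left(-25\right) = - 53 \cdot \frac{1}{2} \cdot \frac{1}{4} \left(-1\right) \left(-25\right) = \left(-53\right) \left(- \frac{1}{8}\right) \left(-25\right) = \frac{53}{8} \left(-25\right) = - \frac{1325}{8}$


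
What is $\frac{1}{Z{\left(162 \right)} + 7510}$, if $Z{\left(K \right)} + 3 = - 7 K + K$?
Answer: $\frac{1}{6535} \approx 0.00015302$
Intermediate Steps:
$Z{\left(K \right)} = -3 - 6 K$ ($Z{\left(K \right)} = -3 + \left(- 7 K + K\right) = -3 - 6 K$)
$\frac{1}{Z{\left(162 \right)} + 7510} = \frac{1}{\left(-3 - 972\right) + 7510} = \frac{1}{-975 + 7510} = \frac{1}{6535}$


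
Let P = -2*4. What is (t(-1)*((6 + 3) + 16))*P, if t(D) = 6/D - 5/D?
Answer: 200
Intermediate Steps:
t(D) = 1/D
P = -8
(t(-1)*((6 + 3) + 16))*P = (((6 + 3) + 16)/(-1))*(-8) = -(9 + 16)*(-8) = -1*25*(-8) = -25*(-8) = 200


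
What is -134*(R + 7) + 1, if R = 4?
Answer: -1473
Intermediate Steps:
-134*(R + 7) + 1 = -134*(4 + 7) + 1 = -1474 + 1 = -1473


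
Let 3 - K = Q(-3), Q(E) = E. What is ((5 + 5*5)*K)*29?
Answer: 5220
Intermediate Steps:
K = 6 (K = 3 - 1*(-3) = 3 + 3 = 6)
((5 + 5*5)*K)*29 = ((5 + 5*5)*6)*29 = ((5 + 25)*6)*29 = (30*6)*29 = 180*29 = 5220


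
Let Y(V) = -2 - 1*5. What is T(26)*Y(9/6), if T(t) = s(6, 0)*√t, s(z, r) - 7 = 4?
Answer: -77*√26 ≈ -392.62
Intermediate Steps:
s(z, r) = 11 (s(z, r) = 7 + 4 = 11)
T(t) = 11*√t
Y(V) = -7 (Y(V) = -2 - 5 = -7)
T(26)*Y(9/6) = (11*√26)*(-7) = -77*√26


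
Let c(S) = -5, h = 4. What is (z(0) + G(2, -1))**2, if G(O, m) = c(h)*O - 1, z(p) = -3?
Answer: 196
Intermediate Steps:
G(O, m) = -1 - 5*O (G(O, m) = -5*O - 1 = -1 - 5*O)
(z(0) + G(2, -1))**2 = (-3 + (-1 - 5*2))**2 = (-3 + (-1 - 10))**2 = (-3 - 11)**2 = (-14)**2 = 196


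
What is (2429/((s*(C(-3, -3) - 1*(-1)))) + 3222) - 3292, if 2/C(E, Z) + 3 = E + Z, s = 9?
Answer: 277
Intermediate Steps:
C(E, Z) = 2/(-3 + E + Z) (C(E, Z) = 2/(-3 + (E + Z)) = 2/(-3 + E + Z))
(2429/((s*(C(-3, -3) - 1*(-1)))) + 3222) - 3292 = (2429/((9*(2/(-3 - 3 - 3) - 1*(-1)))) + 3222) - 3292 = (2429/((9*(2/(-9) + 1))) + 3222) - 3292 = (2429/((9*(2*(-⅑) + 1))) + 3222) - 3292 = (2429/((9*(-2/9 + 1))) + 3222) - 3292 = (2429/((9*(7/9))) + 3222) - 3292 = (2429/7 + 3222) - 3292 = (2429*(⅐) + 3222) - 3292 = (347 + 3222) - 3292 = 3569 - 3292 = 277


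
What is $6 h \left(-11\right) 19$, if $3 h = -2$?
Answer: $836$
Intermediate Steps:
$h = - \frac{2}{3}$ ($h = \frac{1}{3} \left(-2\right) = - \frac{2}{3} \approx -0.66667$)
$6 h \left(-11\right) 19 = 6 \left(- \frac{2}{3}\right) \left(-11\right) 19 = \left(-4\right) \left(-11\right) 19 = 44 \cdot 19 = 836$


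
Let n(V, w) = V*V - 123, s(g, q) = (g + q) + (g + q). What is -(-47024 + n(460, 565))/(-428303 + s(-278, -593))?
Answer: 164453/430045 ≈ 0.38241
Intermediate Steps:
s(g, q) = 2*g + 2*q
n(V, w) = -123 + V² (n(V, w) = V² - 123 = -123 + V²)
-(-47024 + n(460, 565))/(-428303 + s(-278, -593)) = -(-47024 + (-123 + 460²))/(-428303 + (2*(-278) + 2*(-593))) = -(-47024 + (-123 + 211600))/(-428303 + (-556 - 1186)) = -(-47024 + 211477)/(-428303 - 1742) = -164453/(-430045) = -164453*(-1)/430045 = -1*(-164453/430045) = 164453/430045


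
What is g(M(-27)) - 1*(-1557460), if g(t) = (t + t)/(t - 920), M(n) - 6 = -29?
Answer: 63855862/41 ≈ 1.5575e+6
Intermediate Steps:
M(n) = -23 (M(n) = 6 - 29 = -23)
g(t) = 2*t/(-920 + t) (g(t) = (2*t)/(-920 + t) = 2*t/(-920 + t))
g(M(-27)) - 1*(-1557460) = 2*(-23)/(-920 - 23) - 1*(-1557460) = 2*(-23)/(-943) + 1557460 = 2*(-23)*(-1/943) + 1557460 = 2/41 + 1557460 = 63855862/41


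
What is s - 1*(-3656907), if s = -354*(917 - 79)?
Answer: 3360255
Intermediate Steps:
s = -296652 (s = -354*838 = -296652)
s - 1*(-3656907) = -296652 - 1*(-3656907) = -296652 + 3656907 = 3360255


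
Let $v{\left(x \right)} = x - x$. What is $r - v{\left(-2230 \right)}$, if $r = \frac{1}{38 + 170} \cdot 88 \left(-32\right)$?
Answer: $- \frac{176}{13} \approx -13.538$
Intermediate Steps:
$v{\left(x \right)} = 0$
$r = - \frac{176}{13}$ ($r = \frac{1}{208} \cdot 88 \left(-32\right) = \frac{11}{26} \left(-32\right) = - \frac{176}{13} \approx -13.538$)
$r - v{\left(-2230 \right)} = - \frac{176}{13} - 0 = - \frac{176}{13} + 0 = - \frac{176}{13}$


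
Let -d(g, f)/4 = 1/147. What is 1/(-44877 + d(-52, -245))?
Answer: -147/6596923 ≈ -2.2283e-5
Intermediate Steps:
d(g, f) = -4/147
1/(-44877 + d(-52, -245)) = 1/(-44877 - 4/147) = 1/(-6596923/147) = -147/6596923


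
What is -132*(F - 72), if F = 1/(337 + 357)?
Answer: 3297822/347 ≈ 9503.8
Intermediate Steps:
F = 1/694 ≈ 0.0014409
-132*(F - 72) = -132*(1/694 - 72) = -132*(-49967/694) = 3297822/347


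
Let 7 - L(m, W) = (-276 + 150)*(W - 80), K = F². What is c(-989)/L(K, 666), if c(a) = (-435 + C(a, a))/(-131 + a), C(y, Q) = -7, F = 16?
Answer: 221/41352080 ≈ 5.3444e-6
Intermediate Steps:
K = 256 (K = 16² = 256)
L(m, W) = -10073 + 126*W (L(m, W) = 7 - (-276 + 150)*(W - 80) = 7 - (-126)*(-80 + W) = 7 - (10080 - 126*W) = 7 + (-10080 + 126*W) = -10073 + 126*W)
c(a) = -442/(-131 + a) (c(a) = (-435 - 7)/(-131 + a) = -442/(-131 + a))
c(-989)/L(K, 666) = (-442/(-131 - 989))/(-10073 + 126*666) = (-442/(-1120))/(-10073 + 83916) = -442*(-1/1120)/73843 = (221/560)*(1/73843) = 221/41352080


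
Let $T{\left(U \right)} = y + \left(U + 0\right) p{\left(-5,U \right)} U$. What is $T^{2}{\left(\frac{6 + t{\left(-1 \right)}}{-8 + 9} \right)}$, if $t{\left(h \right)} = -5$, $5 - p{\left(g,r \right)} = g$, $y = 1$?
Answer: $121$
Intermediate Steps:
$p{\left(g,r \right)} = 5 - g$
$T{\left(U \right)} = 1 + 10 U^{2}$ ($T{\left(U \right)} = 1 + \left(U + 0\right) \left(5 - -5\right) U = 1 + U \left(5 + 5\right) U = 1 + U 10 U = 1 + 10 U^{2}$)
$T^{2}{\left(\frac{6 + t{\left(-1 \right)}}{-8 + 9} \right)} = \left(1 + 10 \left(\frac{6 - 5}{-8 + 9}\right)^{2}\right)^{2} = \left(1 + 10 \left(1 \cdot 1^{-1}\right)^{2}\right)^{2} = \left(1 + 10 \left(1 \cdot 1\right)^{2}\right)^{2} = \left(1 + 10 \cdot 1^{2}\right)^{2} = \left(1 + 10 \cdot 1\right)^{2} = \left(1 + 10\right)^{2} = 11^{2} = 121$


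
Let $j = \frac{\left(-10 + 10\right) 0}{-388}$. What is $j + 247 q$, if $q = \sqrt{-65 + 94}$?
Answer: $247 \sqrt{29} \approx 1330.1$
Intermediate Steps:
$j = 0$ ($j = 0 \cdot 0 \left(- \frac{1}{388}\right) = 0 \left(- \frac{1}{388}\right) = 0$)
$q = \sqrt{29} \approx 5.3852$
$j + 247 q = 0 + 247 \sqrt{29} = 247 \sqrt{29}$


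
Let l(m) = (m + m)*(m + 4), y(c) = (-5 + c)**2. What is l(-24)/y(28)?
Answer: 960/529 ≈ 1.8147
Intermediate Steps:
l(m) = 2*m*(4 + m) (l(m) = (2*m)*(4 + m) = 2*m*(4 + m))
l(-24)/y(28) = (2*(-24)*(4 - 24))/((-5 + 28)**2) = (2*(-24)*(-20))/(23**2) = 960/529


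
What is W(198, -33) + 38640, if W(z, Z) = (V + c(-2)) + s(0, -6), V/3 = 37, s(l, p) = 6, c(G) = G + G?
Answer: 38753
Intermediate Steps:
c(G) = 2*G
V = 111 (V = 3*37 = 111)
W(z, Z) = 113 (W(z, Z) = (111 + 2*(-2)) + 6 = (111 - 4) + 6 = 107 + 6 = 113)
W(198, -33) + 38640 = 113 + 38640 = 38753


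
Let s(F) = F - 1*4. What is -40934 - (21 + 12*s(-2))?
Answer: -40883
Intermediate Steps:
s(F) = -4 + F (s(F) = F - 4 = -4 + F)
-40934 - (21 + 12*s(-2)) = -40934 - (21 + 12*(-4 - 2)) = -40934 - (21 + 12*(-6)) = -40934 - (21 - 72) = -40934 - 1*(-51) = -40934 + 51 = -40883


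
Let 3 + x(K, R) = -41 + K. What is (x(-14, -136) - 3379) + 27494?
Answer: 24057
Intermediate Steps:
x(K, R) = -44 + K (x(K, R) = -3 + (-41 + K) = -44 + K)
(x(-14, -136) - 3379) + 27494 = ((-44 - 14) - 3379) + 27494 = (-58 - 3379) + 27494 = -3437 + 27494 = 24057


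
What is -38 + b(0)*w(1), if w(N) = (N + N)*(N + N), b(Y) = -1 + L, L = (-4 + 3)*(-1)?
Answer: -38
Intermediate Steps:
L = 1 (L = -1*(-1) = 1)
b(Y) = 0 (b(Y) = -1 + 1 = 0)
w(N) = 4*N² (w(N) = (2*N)*(2*N) = 4*N²)
-38 + b(0)*w(1) = -38 + 0*(4*1²) = -38 + 0*(4*1) = -38 + 0*4 = -38 + 0 = -38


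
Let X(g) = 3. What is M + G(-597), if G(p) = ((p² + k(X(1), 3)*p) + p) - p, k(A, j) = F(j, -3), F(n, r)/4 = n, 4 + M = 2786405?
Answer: 3135646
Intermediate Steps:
M = 2786401 (M = -4 + 2786405 = 2786401)
F(n, r) = 4*n
k(A, j) = 4*j
G(p) = p² + 12*p (G(p) = ((p² + (4*3)*p) + p) - p = ((p² + 12*p) + p) - p = (p² + 13*p) - p = p² + 12*p)
M + G(-597) = 2786401 - 597*(12 - 597) = 2786401 - 597*(-585) = 2786401 + 349245 = 3135646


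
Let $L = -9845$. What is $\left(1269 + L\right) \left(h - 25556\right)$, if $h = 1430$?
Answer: $206904576$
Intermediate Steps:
$\left(1269 + L\right) \left(h - 25556\right) = \left(1269 - 9845\right) \left(1430 - 25556\right) = \left(-8576\right) \left(-24126\right) = 206904576$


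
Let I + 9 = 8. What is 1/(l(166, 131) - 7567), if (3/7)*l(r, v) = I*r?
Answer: -3/23863 ≈ -0.00012572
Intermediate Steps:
I = -1 (I = -9 + 8 = -1)
l(r, v) = -7*r/3 (l(r, v) = 7*(-r)/3 = -7*r/3)
1/(l(166, 131) - 7567) = 1/(-7/3*166 - 7567) = 1/(-1162/3 - 7567) = 1/(-23863/3) = -3/23863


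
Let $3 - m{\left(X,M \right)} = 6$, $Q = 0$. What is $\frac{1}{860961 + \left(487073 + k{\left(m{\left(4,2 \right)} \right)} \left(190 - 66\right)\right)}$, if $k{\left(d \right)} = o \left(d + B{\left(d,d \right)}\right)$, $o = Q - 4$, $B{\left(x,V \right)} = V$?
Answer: $\frac{1}{1351010} \approx 7.4019 \cdot 10^{-7}$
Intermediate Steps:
$o = -4$ ($o = 0 - 4 = -4$)
$m{\left(X,M \right)} = -3$ ($m{\left(X,M \right)} = 3 - 6 = -3$)
$k{\left(d \right)} = - 8 d$ ($k{\left(d \right)} = - 4 \left(d + d\right) = - 4 \cdot 2 d = - 8 d$)
$\frac{1}{860961 + \left(487073 + k{\left(m{\left(4,2 \right)} \right)} \left(190 - 66\right)\right)} = \frac{1}{860961 + \left(487073 + \left(-8\right) \left(-3\right) \left(190 - 66\right)\right)} = \frac{1}{860961 + \left(487073 + 24 \cdot 124\right)} = \frac{1}{860961 + \left(487073 + 2976\right)} = \frac{1}{860961 + 490049} = \frac{1}{1351010}$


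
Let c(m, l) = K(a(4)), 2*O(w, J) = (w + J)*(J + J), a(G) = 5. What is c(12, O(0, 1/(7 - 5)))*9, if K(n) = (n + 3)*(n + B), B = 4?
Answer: 648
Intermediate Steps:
K(n) = (3 + n)*(4 + n) (K(n) = (n + 3)*(n + 4) = (3 + n)*(4 + n))
O(w, J) = J*(J + w) (O(w, J) = ((w + J)*(J + J))/2 = ((J + w)*(2*J))/2 = (2*J*(J + w))/2 = J*(J + w))
c(m, l) = 72 (c(m, l) = 12 + 5² + 7*5 = 12 + 25 + 35 = 72)
c(12, O(0, 1/(7 - 5)))*9 = 72*9 = 648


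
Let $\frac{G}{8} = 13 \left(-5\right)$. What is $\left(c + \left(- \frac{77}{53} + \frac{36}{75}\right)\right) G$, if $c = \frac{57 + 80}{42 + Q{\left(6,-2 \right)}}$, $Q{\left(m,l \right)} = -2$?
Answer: $- \frac{337909}{265} \approx -1275.1$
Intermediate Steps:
$G = -520$ ($G = 8 \cdot 13 \left(-5\right) = 8 \left(-65\right) = -520$)
$c = \frac{137}{40}$ ($c = \frac{57 + 80}{42 - 2} = \frac{137}{40} \approx 3.425$)
$\left(c + \left(- \frac{77}{53} + \frac{36}{75}\right)\right) G = \left(\frac{137}{40} + \left(- \frac{77}{53} + \frac{36}{75}\right)\right) \left(-520\right) = \left(\frac{137}{40} + \left(\left(-77\right) \frac{1}{53} + 36 \cdot \frac{1}{75}\right)\right) \left(-520\right) = \left(\frac{137}{40} + \left(- \frac{77}{53} + \frac{12}{25}\right)\right) \left(-520\right) = \left(\frac{137}{40} - \frac{1289}{1325}\right) \left(-520\right) = \frac{25993}{10600} \left(-520\right) = - \frac{337909}{265}$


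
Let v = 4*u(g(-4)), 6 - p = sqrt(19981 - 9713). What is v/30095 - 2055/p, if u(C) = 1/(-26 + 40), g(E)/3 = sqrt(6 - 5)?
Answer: 1298759957/1077762140 + 2055*sqrt(2567)/5116 ≈ 21.556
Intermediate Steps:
g(E) = 3 (g(E) = 3*sqrt(6 - 5) = 3*sqrt(1) = 3*1 = 3)
u(C) = 1/14
p = 6 - 2*sqrt(2567) (p = 6 - sqrt(19981 - 9713) = 6 - sqrt(10268) = 6 - 2*sqrt(2567) ≈ -95.331)
v = 2/7 (v = 4*(1/14) = 2/7 ≈ 0.28571)
v/30095 - 2055/p = (2/7)/30095 - 2055/(6 - 2*sqrt(2567)) = (2/7)*(1/30095) - 2055/(6 - 2*sqrt(2567)) = 2/210665 - 2055/(6 - 2*sqrt(2567))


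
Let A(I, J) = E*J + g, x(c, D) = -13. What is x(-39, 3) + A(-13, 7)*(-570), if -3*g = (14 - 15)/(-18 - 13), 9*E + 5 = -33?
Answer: 1566101/93 ≈ 16840.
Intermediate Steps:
E = -38/9 (E = -5/9 + (1/9)*(-33) = -5/9 - 11/3 = -38/9 ≈ -4.2222)
g = -1/93 (g = -(14 - 15)/(3*(-18 - 13)) = -(-1)/(3*(-31)) = -(-1)*(-1)/(3*31) = -1/3*1/31 = -1/93 ≈ -0.010753)
A(I, J) = -1/93 - 38*J/9 (A(I, J) = -38*J/9 - 1/93 = -1/93 - 38*J/9)
x(-39, 3) + A(-13, 7)*(-570) = -13 + (-1/93 - 38/9*7)*(-570) = -13 + (-1/93 - 266/9)*(-570) = -13 - 8249/279*(-570) = -13 + 1567310/93 = 1566101/93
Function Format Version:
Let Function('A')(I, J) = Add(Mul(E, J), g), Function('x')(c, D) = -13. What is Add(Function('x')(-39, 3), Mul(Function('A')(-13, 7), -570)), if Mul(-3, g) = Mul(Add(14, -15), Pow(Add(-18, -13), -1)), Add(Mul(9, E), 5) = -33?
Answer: Rational(1566101, 93) ≈ 16840.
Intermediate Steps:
E = Rational(-38, 9) (E = Add(Rational(-5, 9), Mul(Rational(1, 9), -33)) = Add(Rational(-5, 9), Rational(-11, 3)) = Rational(-38, 9) ≈ -4.2222)
g = Rational(-1, 93) (g = Mul(Rational(-1, 3), Mul(Add(14, -15), Pow(Add(-18, -13), -1))) = Mul(Rational(-1, 3), Mul(-1, Pow(-31, -1))) = Mul(Rational(-1, 3), Mul(-1, Rational(-1, 31))) = Mul(Rational(-1, 3), Rational(1, 31)) = Rational(-1, 93) ≈ -0.010753)
Function('A')(I, J) = Add(Rational(-1, 93), Mul(Rational(-38, 9), J)) (Function('A')(I, J) = Add(Mul(Rational(-38, 9), J), Rational(-1, 93)) = Add(Rational(-1, 93), Mul(Rational(-38, 9), J)))
Add(Function('x')(-39, 3), Mul(Function('A')(-13, 7), -570)) = Add(-13, Mul(Add(Rational(-1, 93), Mul(Rational(-38, 9), 7)), -570)) = Add(-13, Mul(Add(Rational(-1, 93), Rational(-266, 9)), -570)) = Add(-13, Mul(Rational(-8249, 279), -570)) = Add(-13, Rational(1567310, 93)) = Rational(1566101, 93)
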